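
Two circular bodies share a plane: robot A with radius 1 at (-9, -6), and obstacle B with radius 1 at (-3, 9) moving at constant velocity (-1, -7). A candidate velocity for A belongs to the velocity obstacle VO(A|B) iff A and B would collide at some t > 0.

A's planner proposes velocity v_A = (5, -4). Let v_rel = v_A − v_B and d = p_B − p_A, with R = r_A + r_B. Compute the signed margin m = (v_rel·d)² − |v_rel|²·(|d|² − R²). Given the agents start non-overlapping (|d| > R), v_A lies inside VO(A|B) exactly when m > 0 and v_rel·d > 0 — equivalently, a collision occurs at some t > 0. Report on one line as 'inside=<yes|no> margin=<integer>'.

d = (6, 15),  |d|² = 261;  R = 1+1 = 2,  c = 261−2² = 257
v_rel = (6, 3),  |v_rel|² = 45;  v_rel·d = (6)·(6) + (3)·(15) = 81
45·t² − 162·t + 257 = 0  ⇒  m = 81² − 45·257 = -5004
m = -5004 < 0,  v_rel·d = 81 > 0  ⇒  outside

inside=no margin=-5004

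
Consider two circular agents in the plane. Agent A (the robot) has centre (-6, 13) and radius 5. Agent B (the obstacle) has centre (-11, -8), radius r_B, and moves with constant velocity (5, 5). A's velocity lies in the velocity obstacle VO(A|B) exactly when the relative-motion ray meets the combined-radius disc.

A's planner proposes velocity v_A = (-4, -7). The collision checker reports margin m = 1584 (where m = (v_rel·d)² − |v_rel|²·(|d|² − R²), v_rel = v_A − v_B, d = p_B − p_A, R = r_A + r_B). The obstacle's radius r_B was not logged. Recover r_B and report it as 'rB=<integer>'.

m = 1584
d = (-5, -21);  v_rel = (-9, -12),  |v_rel|² = 225
v_rel×d = (-9)·(-21) − (-12)·(-5) = 129
since m = R²·225 − 129²:  R² = (16641 + 1584) / 225 = 81
R = √81 = 9  ⇒  r_B = 9 − 5 = 4

rB=4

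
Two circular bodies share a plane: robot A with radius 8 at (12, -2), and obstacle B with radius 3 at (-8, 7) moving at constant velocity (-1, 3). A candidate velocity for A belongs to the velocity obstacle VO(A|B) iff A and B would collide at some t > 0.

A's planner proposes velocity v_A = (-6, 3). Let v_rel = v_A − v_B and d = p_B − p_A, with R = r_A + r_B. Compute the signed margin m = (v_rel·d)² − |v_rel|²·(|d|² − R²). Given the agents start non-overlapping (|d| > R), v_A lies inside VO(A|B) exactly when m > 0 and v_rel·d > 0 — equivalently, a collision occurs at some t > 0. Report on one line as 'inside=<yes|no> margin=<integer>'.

d = (-20, 9),  |d|² = 481;  R = 8+3 = 11,  c = 481−11² = 360
v_rel = (-5, 0),  |v_rel|² = 25;  v_rel·d = (-5)·(-20) + (0)·(9) = 100
25·t² − 200·t + 360 = 0  ⇒  m = 100² − 25·360 = 1000
m = 1000 > 0,  v_rel·d = 100 > 0  ⇒  inside

inside=yes margin=1000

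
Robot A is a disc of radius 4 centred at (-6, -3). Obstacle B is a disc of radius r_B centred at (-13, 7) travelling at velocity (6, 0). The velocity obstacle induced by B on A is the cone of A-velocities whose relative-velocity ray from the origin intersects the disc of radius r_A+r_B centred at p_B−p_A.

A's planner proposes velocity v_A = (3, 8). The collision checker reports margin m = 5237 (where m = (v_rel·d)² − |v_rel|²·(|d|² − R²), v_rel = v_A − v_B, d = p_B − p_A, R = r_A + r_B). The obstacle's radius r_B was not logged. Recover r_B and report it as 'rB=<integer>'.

m = 5237
d = (-7, 10);  v_rel = (-3, 8),  |v_rel|² = 73
v_rel×d = (-3)·(10) − (8)·(-7) = 26
since m = R²·73 − 26²:  R² = (676 + 5237) / 73 = 81
R = √81 = 9  ⇒  r_B = 9 − 4 = 5

rB=5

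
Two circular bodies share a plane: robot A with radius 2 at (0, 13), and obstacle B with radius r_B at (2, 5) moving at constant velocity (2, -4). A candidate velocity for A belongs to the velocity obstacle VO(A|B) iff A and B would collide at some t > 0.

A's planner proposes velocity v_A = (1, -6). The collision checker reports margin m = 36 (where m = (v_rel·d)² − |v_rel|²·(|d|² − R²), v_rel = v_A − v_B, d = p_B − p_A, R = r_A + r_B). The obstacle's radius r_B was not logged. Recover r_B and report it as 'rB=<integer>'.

m = 36
d = (2, -8);  v_rel = (-1, -2),  |v_rel|² = 5
v_rel×d = (-1)·(-8) − (-2)·(2) = 12
since m = R²·5 − 12²:  R² = (144 + 36) / 5 = 36
R = √36 = 6  ⇒  r_B = 6 − 2 = 4

rB=4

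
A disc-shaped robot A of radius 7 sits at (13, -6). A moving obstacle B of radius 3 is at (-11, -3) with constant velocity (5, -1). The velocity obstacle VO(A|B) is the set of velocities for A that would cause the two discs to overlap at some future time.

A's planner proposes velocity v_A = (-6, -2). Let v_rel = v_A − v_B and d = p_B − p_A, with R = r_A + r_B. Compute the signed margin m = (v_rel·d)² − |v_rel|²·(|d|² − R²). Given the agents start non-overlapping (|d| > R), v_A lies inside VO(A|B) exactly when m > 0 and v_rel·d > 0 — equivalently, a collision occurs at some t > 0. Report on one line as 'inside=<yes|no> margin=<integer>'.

d = (-24, 3),  |d|² = 585;  R = 7+3 = 10,  c = 585−10² = 485
v_rel = (-11, -1),  |v_rel|² = 122;  v_rel·d = (-11)·(-24) + (-1)·(3) = 261
122·t² − 522·t + 485 = 0  ⇒  m = 261² − 122·485 = 8951
m = 8951 > 0,  v_rel·d = 261 > 0  ⇒  inside

inside=yes margin=8951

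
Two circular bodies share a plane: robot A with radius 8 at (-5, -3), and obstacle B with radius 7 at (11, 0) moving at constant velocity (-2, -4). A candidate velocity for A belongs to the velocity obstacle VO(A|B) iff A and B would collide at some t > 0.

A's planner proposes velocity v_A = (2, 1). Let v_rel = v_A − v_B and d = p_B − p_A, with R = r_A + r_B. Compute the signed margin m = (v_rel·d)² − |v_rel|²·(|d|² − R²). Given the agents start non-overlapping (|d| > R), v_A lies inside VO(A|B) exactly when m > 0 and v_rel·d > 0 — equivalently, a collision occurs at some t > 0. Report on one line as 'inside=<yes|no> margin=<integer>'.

d = (16, 3),  |d|² = 265;  R = 8+7 = 15,  c = 265−15² = 40
v_rel = (4, 5),  |v_rel|² = 41;  v_rel·d = (4)·(16) + (5)·(3) = 79
41·t² − 158·t + 40 = 0  ⇒  m = 79² − 41·40 = 4601
m = 4601 > 0,  v_rel·d = 79 > 0  ⇒  inside

inside=yes margin=4601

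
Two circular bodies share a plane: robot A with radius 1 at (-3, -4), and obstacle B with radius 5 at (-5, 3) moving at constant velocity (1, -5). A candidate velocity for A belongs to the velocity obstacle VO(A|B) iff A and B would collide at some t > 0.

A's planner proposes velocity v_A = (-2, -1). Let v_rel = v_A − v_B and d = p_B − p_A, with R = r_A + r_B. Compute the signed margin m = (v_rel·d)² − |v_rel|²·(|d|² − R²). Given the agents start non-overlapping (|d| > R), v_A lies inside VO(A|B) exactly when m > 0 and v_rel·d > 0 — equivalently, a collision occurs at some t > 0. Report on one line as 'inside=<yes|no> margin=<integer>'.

d = (-2, 7),  |d|² = 53;  R = 1+5 = 6,  c = 53−6² = 17
v_rel = (-3, 4),  |v_rel|² = 25;  v_rel·d = (-3)·(-2) + (4)·(7) = 34
25·t² − 68·t + 17 = 0  ⇒  m = 34² − 25·17 = 731
m = 731 > 0,  v_rel·d = 34 > 0  ⇒  inside

inside=yes margin=731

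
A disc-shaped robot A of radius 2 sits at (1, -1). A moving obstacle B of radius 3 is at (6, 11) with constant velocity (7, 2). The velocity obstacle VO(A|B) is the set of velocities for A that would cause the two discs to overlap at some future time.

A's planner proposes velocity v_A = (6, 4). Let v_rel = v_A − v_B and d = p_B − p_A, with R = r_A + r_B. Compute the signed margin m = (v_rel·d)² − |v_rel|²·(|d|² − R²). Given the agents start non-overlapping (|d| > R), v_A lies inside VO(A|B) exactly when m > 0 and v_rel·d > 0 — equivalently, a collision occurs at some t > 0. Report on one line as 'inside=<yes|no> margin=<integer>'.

d = (5, 12),  |d|² = 169;  R = 2+3 = 5,  c = 169−5² = 144
v_rel = (-1, 2),  |v_rel|² = 5;  v_rel·d = (-1)·(5) + (2)·(12) = 19
5·t² − 38·t + 144 = 0  ⇒  m = 19² − 5·144 = -359
m = -359 < 0,  v_rel·d = 19 > 0  ⇒  outside

inside=no margin=-359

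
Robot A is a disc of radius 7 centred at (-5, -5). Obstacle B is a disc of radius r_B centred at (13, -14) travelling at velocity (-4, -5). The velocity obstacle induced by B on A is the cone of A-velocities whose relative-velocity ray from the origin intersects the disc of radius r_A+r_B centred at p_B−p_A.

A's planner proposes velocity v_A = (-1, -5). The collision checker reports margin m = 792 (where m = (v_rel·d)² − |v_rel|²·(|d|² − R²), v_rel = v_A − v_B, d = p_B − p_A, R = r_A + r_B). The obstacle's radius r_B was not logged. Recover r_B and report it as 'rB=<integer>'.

m = 792
d = (18, -9);  v_rel = (3, 0),  |v_rel|² = 9
v_rel×d = (3)·(-9) − (0)·(18) = -27
since m = R²·9 − (-27)²:  R² = (729 + 792) / 9 = 169
R = √169 = 13  ⇒  r_B = 13 − 7 = 6

rB=6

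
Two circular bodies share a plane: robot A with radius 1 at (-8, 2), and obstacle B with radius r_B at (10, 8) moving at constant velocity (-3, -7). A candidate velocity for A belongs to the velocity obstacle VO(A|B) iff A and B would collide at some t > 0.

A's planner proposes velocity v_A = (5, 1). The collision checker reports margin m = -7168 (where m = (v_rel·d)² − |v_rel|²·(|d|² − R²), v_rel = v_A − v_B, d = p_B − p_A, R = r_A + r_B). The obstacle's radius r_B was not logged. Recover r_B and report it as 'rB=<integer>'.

m = -7168
d = (18, 6);  v_rel = (8, 8),  |v_rel|² = 128
v_rel×d = (8)·(6) − (8)·(18) = -96
since m = R²·128 − (-96)²:  R² = (9216 + -7168) / 128 = 16
R = √16 = 4  ⇒  r_B = 4 − 1 = 3

rB=3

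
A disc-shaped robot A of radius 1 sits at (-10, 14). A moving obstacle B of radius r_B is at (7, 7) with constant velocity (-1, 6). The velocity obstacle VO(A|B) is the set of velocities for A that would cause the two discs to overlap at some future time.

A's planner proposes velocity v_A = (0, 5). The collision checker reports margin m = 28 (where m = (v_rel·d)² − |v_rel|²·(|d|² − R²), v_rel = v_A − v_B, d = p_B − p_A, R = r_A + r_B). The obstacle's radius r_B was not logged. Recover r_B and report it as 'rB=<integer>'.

m = 28
d = (17, -7);  v_rel = (1, -1),  |v_rel|² = 2
v_rel×d = (1)·(-7) − (-1)·(17) = 10
since m = R²·2 − 10²:  R² = (100 + 28) / 2 = 64
R = √64 = 8  ⇒  r_B = 8 − 1 = 7

rB=7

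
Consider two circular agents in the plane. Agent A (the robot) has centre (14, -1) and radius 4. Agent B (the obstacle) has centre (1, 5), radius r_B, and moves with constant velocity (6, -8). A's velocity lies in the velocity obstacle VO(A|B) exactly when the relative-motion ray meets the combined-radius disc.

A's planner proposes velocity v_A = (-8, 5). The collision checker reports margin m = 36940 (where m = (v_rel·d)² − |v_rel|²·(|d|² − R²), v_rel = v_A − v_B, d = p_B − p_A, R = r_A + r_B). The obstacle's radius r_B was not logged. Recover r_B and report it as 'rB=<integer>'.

m = 36940
d = (-13, 6);  v_rel = (-14, 13),  |v_rel|² = 365
v_rel×d = (-14)·(6) − (13)·(-13) = 85
since m = R²·365 − 85²:  R² = (7225 + 36940) / 365 = 121
R = √121 = 11  ⇒  r_B = 11 − 4 = 7

rB=7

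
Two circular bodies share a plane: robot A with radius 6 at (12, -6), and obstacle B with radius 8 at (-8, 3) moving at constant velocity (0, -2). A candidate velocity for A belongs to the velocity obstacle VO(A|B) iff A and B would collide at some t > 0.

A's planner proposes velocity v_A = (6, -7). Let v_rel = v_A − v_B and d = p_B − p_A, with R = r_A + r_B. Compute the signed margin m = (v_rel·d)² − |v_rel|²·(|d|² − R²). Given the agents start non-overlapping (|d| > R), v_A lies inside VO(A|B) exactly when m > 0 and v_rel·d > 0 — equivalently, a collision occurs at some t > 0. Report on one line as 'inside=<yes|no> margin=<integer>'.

d = (-20, 9),  |d|² = 481;  R = 6+8 = 14,  c = 481−14² = 285
v_rel = (6, -5),  |v_rel|² = 61;  v_rel·d = (6)·(-20) + (-5)·(9) = -165
61·t² + 330·t + 285 = 0  ⇒  m = (-165)² − 61·285 = 9840
m = 9840 > 0,  v_rel·d = -165 < 0  ⇒  outside

inside=no margin=9840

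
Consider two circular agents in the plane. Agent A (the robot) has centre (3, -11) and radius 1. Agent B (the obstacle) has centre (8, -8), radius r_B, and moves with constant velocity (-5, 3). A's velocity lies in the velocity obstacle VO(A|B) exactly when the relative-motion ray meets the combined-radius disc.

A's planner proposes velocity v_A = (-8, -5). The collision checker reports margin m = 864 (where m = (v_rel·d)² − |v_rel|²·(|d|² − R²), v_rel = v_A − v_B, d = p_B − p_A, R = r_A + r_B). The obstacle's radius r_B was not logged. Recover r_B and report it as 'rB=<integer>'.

m = 864
d = (5, 3);  v_rel = (-3, -8),  |v_rel|² = 73
v_rel×d = (-3)·(3) − (-8)·(5) = 31
since m = R²·73 − 31²:  R² = (961 + 864) / 73 = 25
R = √25 = 5  ⇒  r_B = 5 − 1 = 4

rB=4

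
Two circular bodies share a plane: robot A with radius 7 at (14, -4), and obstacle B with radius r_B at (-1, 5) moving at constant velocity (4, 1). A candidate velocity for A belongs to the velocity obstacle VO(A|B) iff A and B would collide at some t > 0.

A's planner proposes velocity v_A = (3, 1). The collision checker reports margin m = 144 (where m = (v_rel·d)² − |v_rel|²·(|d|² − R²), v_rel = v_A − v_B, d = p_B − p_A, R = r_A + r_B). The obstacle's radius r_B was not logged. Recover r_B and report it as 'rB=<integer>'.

m = 144
d = (-15, 9);  v_rel = (-1, 0),  |v_rel|² = 1
v_rel×d = (-1)·(9) − (0)·(-15) = -9
since m = R²·1 − (-9)²:  R² = (81 + 144) / 1 = 225
R = √225 = 15  ⇒  r_B = 15 − 7 = 8

rB=8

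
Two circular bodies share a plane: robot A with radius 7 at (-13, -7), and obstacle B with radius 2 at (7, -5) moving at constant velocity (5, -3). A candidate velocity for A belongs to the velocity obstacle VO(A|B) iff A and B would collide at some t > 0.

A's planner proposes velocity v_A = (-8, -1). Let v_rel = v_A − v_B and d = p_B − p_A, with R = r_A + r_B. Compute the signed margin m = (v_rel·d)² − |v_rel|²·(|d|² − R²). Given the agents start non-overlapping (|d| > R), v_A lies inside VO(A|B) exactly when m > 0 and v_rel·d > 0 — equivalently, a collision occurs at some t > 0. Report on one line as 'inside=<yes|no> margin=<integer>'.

d = (20, 2),  |d|² = 404;  R = 7+2 = 9,  c = 404−9² = 323
v_rel = (-13, 2),  |v_rel|² = 173;  v_rel·d = (-13)·(20) + (2)·(2) = -256
173·t² + 512·t + 323 = 0  ⇒  m = (-256)² − 173·323 = 9657
m = 9657 > 0,  v_rel·d = -256 < 0  ⇒  outside

inside=no margin=9657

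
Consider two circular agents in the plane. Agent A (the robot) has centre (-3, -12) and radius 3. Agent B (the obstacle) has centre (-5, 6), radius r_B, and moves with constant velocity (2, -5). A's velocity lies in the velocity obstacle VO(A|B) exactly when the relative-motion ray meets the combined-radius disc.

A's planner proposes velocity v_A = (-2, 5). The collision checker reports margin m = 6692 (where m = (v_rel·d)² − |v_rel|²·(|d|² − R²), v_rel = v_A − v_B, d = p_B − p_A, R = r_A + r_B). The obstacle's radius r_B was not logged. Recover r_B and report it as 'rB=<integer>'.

m = 6692
d = (-2, 18);  v_rel = (-4, 10),  |v_rel|² = 116
v_rel×d = (-4)·(18) − (10)·(-2) = -52
since m = R²·116 − (-52)²:  R² = (2704 + 6692) / 116 = 81
R = √81 = 9  ⇒  r_B = 9 − 3 = 6

rB=6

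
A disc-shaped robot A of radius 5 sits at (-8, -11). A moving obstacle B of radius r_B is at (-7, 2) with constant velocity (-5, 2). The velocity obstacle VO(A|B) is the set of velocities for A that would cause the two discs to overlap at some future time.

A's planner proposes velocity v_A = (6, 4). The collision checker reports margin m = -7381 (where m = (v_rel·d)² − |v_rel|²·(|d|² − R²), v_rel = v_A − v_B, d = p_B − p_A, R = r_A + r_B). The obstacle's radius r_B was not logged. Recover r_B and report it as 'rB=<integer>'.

m = -7381
d = (1, 13);  v_rel = (11, 2),  |v_rel|² = 125
v_rel×d = (11)·(13) − (2)·(1) = 141
since m = R²·125 − 141²:  R² = (19881 + -7381) / 125 = 100
R = √100 = 10  ⇒  r_B = 10 − 5 = 5

rB=5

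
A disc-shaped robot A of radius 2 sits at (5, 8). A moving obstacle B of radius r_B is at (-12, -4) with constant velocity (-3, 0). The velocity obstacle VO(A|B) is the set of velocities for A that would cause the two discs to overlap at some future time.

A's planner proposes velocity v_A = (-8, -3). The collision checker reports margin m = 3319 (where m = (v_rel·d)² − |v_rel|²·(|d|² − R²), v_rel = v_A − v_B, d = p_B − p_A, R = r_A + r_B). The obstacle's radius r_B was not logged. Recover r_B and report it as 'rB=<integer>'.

m = 3319
d = (-17, -12);  v_rel = (-5, -3),  |v_rel|² = 34
v_rel×d = (-5)·(-12) − (-3)·(-17) = 9
since m = R²·34 − 9²:  R² = (81 + 3319) / 34 = 100
R = √100 = 10  ⇒  r_B = 10 − 2 = 8

rB=8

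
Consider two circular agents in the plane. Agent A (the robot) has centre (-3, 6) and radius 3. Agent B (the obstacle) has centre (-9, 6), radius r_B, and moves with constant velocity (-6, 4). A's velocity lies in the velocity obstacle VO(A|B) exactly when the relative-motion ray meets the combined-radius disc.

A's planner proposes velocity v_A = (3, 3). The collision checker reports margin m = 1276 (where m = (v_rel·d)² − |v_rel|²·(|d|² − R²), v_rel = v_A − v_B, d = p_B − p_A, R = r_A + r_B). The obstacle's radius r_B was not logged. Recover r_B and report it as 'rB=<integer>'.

m = 1276
d = (-6, 0);  v_rel = (9, -1),  |v_rel|² = 82
v_rel×d = (9)·(0) − (-1)·(-6) = -6
since m = R²·82 − (-6)²:  R² = (36 + 1276) / 82 = 16
R = √16 = 4  ⇒  r_B = 4 − 3 = 1

rB=1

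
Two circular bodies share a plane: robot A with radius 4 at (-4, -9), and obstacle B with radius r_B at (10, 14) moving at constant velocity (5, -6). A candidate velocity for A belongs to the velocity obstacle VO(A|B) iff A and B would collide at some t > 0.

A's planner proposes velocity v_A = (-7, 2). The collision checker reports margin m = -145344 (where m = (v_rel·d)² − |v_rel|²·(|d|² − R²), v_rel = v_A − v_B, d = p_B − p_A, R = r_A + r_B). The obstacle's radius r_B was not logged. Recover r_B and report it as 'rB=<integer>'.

m = -145344
d = (14, 23);  v_rel = (-12, 8),  |v_rel|² = 208
v_rel×d = (-12)·(23) − (8)·(14) = -388
since m = R²·208 − (-388)²:  R² = (150544 + -145344) / 208 = 25
R = √25 = 5  ⇒  r_B = 5 − 4 = 1

rB=1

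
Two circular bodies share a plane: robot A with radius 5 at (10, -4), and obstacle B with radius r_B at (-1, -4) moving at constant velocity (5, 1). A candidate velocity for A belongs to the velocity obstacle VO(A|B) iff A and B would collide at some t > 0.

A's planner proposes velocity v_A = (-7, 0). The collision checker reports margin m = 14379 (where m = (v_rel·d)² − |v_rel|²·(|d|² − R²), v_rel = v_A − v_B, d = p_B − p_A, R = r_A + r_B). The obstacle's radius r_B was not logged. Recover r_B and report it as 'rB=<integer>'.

m = 14379
d = (-11, 0);  v_rel = (-12, -1),  |v_rel|² = 145
v_rel×d = (-12)·(0) − (-1)·(-11) = -11
since m = R²·145 − (-11)²:  R² = (121 + 14379) / 145 = 100
R = √100 = 10  ⇒  r_B = 10 − 5 = 5

rB=5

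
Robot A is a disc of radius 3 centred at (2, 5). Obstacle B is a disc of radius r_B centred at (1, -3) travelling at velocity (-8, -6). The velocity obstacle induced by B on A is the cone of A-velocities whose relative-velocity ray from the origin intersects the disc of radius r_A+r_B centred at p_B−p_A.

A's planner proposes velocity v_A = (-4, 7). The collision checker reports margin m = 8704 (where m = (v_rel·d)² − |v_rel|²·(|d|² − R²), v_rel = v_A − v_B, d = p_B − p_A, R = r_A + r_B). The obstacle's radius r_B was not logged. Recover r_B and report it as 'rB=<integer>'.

m = 8704
d = (-1, -8);  v_rel = (4, 13),  |v_rel|² = 185
v_rel×d = (4)·(-8) − (13)·(-1) = -19
since m = R²·185 − (-19)²:  R² = (361 + 8704) / 185 = 49
R = √49 = 7  ⇒  r_B = 7 − 3 = 4

rB=4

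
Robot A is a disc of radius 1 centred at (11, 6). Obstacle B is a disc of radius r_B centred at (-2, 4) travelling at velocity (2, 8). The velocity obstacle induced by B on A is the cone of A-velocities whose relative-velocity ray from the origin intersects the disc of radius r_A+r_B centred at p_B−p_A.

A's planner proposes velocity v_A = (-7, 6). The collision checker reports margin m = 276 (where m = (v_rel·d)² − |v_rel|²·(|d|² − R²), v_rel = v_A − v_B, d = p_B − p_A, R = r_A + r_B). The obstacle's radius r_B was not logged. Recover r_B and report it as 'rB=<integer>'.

m = 276
d = (-13, -2);  v_rel = (-9, -2),  |v_rel|² = 85
v_rel×d = (-9)·(-2) − (-2)·(-13) = -8
since m = R²·85 − (-8)²:  R² = (64 + 276) / 85 = 4
R = √4 = 2  ⇒  r_B = 2 − 1 = 1

rB=1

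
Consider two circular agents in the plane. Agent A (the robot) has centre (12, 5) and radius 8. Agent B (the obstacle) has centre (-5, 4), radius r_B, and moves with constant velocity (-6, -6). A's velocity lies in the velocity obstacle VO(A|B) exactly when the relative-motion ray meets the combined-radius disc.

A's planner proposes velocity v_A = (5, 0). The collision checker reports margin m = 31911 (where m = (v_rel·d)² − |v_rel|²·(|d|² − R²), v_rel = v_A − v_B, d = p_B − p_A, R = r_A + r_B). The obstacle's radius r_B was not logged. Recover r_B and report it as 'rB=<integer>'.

m = 31911
d = (-17, -1);  v_rel = (11, 6),  |v_rel|² = 157
v_rel×d = (11)·(-1) − (6)·(-17) = 91
since m = R²·157 − 91²:  R² = (8281 + 31911) / 157 = 256
R = √256 = 16  ⇒  r_B = 16 − 8 = 8

rB=8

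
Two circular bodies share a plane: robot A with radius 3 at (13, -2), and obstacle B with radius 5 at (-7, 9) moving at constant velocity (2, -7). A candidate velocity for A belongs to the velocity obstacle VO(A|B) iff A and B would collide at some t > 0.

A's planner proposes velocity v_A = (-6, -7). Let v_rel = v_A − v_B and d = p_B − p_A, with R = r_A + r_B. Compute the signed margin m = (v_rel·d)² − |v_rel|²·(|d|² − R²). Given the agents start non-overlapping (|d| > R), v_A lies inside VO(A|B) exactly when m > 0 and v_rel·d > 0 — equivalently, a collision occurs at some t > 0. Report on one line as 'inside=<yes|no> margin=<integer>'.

d = (-20, 11),  |d|² = 521;  R = 3+5 = 8,  c = 521−8² = 457
v_rel = (-8, 0),  |v_rel|² = 64;  v_rel·d = (-8)·(-20) + (0)·(11) = 160
64·t² − 320·t + 457 = 0  ⇒  m = 160² − 64·457 = -3648
m = -3648 < 0,  v_rel·d = 160 > 0  ⇒  outside

inside=no margin=-3648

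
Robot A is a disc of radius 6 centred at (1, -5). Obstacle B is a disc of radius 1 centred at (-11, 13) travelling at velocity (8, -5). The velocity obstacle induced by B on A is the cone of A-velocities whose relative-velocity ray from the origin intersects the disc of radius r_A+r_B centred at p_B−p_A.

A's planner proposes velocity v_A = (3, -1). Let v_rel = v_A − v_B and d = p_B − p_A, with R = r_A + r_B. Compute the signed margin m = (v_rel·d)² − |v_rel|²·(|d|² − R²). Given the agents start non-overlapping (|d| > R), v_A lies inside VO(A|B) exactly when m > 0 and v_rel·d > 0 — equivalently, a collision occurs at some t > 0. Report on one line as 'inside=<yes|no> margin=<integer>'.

d = (-12, 18),  |d|² = 468;  R = 6+1 = 7,  c = 468−7² = 419
v_rel = (-5, 4),  |v_rel|² = 41;  v_rel·d = (-5)·(-12) + (4)·(18) = 132
41·t² − 264·t + 419 = 0  ⇒  m = 132² − 41·419 = 245
m = 245 > 0,  v_rel·d = 132 > 0  ⇒  inside

inside=yes margin=245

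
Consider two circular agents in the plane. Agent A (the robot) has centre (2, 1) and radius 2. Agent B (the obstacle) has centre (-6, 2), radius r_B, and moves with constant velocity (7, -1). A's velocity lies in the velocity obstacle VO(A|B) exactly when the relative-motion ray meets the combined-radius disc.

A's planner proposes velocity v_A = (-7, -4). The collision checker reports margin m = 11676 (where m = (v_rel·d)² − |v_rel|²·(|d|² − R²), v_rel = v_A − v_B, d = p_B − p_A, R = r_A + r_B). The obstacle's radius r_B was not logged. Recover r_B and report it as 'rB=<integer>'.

m = 11676
d = (-8, 1);  v_rel = (-14, -3),  |v_rel|² = 205
v_rel×d = (-14)·(1) − (-3)·(-8) = -38
since m = R²·205 − (-38)²:  R² = (1444 + 11676) / 205 = 64
R = √64 = 8  ⇒  r_B = 8 − 2 = 6

rB=6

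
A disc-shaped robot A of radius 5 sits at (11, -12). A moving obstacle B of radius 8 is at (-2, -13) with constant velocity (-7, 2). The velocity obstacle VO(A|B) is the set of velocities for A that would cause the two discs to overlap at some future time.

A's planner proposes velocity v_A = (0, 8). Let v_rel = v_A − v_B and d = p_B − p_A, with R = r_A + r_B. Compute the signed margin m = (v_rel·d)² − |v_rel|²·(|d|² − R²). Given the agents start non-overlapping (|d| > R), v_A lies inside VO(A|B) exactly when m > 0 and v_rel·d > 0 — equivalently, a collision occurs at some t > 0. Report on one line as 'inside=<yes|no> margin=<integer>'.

d = (-13, -1),  |d|² = 170;  R = 5+8 = 13,  c = 170−13² = 1
v_rel = (7, 6),  |v_rel|² = 85;  v_rel·d = (7)·(-13) + (6)·(-1) = -97
85·t² + 194·t + 1 = 0  ⇒  m = (-97)² − 85·1 = 9324
m = 9324 > 0,  v_rel·d = -97 < 0  ⇒  outside

inside=no margin=9324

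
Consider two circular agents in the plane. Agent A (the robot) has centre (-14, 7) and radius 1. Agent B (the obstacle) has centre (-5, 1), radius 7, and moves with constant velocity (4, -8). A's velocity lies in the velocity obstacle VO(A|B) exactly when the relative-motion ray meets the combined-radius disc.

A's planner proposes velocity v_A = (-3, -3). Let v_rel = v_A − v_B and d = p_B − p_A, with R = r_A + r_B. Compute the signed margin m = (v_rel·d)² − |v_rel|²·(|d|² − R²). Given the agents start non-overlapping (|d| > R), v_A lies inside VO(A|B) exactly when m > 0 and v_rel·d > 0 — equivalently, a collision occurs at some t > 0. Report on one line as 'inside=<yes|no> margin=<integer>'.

d = (9, -6),  |d|² = 117;  R = 1+7 = 8,  c = 117−8² = 53
v_rel = (-7, 5),  |v_rel|² = 74;  v_rel·d = (-7)·(9) + (5)·(-6) = -93
74·t² + 186·t + 53 = 0  ⇒  m = (-93)² − 74·53 = 4727
m = 4727 > 0,  v_rel·d = -93 < 0  ⇒  outside

inside=no margin=4727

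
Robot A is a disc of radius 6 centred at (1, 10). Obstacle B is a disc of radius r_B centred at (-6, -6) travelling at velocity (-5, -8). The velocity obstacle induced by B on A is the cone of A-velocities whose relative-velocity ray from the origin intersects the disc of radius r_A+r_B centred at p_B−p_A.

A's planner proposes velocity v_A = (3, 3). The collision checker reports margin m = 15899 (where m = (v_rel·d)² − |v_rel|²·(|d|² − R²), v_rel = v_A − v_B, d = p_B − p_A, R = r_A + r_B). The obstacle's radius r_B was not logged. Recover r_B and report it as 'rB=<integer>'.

m = 15899
d = (-7, -16);  v_rel = (8, 11),  |v_rel|² = 185
v_rel×d = (8)·(-16) − (11)·(-7) = -51
since m = R²·185 − (-51)²:  R² = (2601 + 15899) / 185 = 100
R = √100 = 10  ⇒  r_B = 10 − 6 = 4

rB=4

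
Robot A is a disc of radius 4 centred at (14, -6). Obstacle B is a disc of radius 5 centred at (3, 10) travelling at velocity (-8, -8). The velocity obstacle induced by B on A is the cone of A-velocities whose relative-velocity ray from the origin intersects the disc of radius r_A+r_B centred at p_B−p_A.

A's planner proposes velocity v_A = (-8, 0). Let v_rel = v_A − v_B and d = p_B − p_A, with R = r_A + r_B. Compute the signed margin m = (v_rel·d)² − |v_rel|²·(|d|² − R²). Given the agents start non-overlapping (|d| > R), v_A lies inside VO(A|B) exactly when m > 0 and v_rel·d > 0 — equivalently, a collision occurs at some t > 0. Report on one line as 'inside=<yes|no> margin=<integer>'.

d = (-11, 16),  |d|² = 377;  R = 4+5 = 9,  c = 377−9² = 296
v_rel = (0, 8),  |v_rel|² = 64;  v_rel·d = (0)·(-11) + (8)·(16) = 128
64·t² − 256·t + 296 = 0  ⇒  m = 128² − 64·296 = -2560
m = -2560 < 0,  v_rel·d = 128 > 0  ⇒  outside

inside=no margin=-2560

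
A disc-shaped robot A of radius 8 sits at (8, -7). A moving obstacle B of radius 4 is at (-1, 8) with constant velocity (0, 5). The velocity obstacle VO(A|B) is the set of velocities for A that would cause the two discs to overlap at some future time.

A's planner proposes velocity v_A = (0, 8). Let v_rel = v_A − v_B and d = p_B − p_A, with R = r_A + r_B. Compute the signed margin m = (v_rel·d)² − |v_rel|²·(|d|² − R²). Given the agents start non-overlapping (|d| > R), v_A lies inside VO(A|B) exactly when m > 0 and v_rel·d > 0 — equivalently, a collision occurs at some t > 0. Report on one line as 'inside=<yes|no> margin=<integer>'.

d = (-9, 15),  |d|² = 306;  R = 8+4 = 12,  c = 306−12² = 162
v_rel = (0, 3),  |v_rel|² = 9;  v_rel·d = (0)·(-9) + (3)·(15) = 45
9·t² − 90·t + 162 = 0  ⇒  m = 45² − 9·162 = 567
m = 567 > 0,  v_rel·d = 45 > 0  ⇒  inside

inside=yes margin=567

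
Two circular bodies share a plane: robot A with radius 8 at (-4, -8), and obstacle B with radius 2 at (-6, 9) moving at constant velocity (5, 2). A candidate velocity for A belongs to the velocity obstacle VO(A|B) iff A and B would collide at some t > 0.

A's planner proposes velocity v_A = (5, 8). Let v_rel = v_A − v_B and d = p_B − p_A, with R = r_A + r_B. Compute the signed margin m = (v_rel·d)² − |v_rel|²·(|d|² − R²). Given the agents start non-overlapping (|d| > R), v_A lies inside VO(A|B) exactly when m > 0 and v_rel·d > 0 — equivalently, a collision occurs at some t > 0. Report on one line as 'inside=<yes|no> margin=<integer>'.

d = (-2, 17),  |d|² = 293;  R = 8+2 = 10,  c = 293−10² = 193
v_rel = (0, 6),  |v_rel|² = 36;  v_rel·d = (0)·(-2) + (6)·(17) = 102
36·t² − 204·t + 193 = 0  ⇒  m = 102² − 36·193 = 3456
m = 3456 > 0,  v_rel·d = 102 > 0  ⇒  inside

inside=yes margin=3456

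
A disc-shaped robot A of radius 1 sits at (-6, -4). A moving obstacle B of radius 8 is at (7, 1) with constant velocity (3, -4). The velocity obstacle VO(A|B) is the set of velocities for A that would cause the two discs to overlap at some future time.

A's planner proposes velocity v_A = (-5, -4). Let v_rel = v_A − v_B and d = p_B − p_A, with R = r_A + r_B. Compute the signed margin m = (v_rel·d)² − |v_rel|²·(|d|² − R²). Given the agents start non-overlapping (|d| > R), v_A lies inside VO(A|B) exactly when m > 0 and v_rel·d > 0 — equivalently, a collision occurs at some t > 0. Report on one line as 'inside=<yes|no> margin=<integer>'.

d = (13, 5),  |d|² = 194;  R = 1+8 = 9,  c = 194−9² = 113
v_rel = (-8, 0),  |v_rel|² = 64;  v_rel·d = (-8)·(13) + (0)·(5) = -104
64·t² + 208·t + 113 = 0  ⇒  m = (-104)² − 64·113 = 3584
m = 3584 > 0,  v_rel·d = -104 < 0  ⇒  outside

inside=no margin=3584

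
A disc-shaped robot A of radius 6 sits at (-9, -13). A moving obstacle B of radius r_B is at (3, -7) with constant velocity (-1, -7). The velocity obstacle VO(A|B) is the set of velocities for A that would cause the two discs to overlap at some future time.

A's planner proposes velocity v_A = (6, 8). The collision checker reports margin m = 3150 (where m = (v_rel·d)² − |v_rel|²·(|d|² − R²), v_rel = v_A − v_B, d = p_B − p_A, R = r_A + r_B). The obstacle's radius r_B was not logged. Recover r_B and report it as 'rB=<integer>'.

m = 3150
d = (12, 6);  v_rel = (7, 15),  |v_rel|² = 274
v_rel×d = (7)·(6) − (15)·(12) = -138
since m = R²·274 − (-138)²:  R² = (19044 + 3150) / 274 = 81
R = √81 = 9  ⇒  r_B = 9 − 6 = 3

rB=3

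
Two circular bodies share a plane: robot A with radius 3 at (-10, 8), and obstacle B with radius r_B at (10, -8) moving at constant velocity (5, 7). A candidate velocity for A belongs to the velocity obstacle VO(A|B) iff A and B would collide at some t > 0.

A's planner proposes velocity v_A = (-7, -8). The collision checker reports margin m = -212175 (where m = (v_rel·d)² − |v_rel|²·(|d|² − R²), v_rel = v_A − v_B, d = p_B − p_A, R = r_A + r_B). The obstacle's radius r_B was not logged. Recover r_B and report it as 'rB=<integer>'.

m = -212175
d = (20, -16);  v_rel = (-12, -15),  |v_rel|² = 369
v_rel×d = (-12)·(-16) − (-15)·(20) = 492
since m = R²·369 − 492²:  R² = (242064 + -212175) / 369 = 81
R = √81 = 9  ⇒  r_B = 9 − 3 = 6

rB=6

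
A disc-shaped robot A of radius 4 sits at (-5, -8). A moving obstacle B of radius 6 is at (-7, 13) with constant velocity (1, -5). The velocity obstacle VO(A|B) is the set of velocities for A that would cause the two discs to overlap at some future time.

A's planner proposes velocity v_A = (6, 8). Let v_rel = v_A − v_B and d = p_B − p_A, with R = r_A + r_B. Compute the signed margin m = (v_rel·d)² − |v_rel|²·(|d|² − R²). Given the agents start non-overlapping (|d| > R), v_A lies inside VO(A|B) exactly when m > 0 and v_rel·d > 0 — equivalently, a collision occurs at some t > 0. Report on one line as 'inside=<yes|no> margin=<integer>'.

d = (-2, 21),  |d|² = 445;  R = 4+6 = 10,  c = 445−10² = 345
v_rel = (5, 13),  |v_rel|² = 194;  v_rel·d = (5)·(-2) + (13)·(21) = 263
194·t² − 526·t + 345 = 0  ⇒  m = 263² − 194·345 = 2239
m = 2239 > 0,  v_rel·d = 263 > 0  ⇒  inside

inside=yes margin=2239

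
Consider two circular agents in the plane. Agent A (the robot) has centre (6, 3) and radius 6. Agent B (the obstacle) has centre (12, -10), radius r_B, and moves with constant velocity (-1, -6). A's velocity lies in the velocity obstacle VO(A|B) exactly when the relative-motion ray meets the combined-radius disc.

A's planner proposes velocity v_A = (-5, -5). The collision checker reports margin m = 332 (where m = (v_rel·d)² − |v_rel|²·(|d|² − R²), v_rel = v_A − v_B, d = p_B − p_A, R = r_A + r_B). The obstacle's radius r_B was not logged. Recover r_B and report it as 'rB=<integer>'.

m = 332
d = (6, -13);  v_rel = (-4, 1),  |v_rel|² = 17
v_rel×d = (-4)·(-13) − (1)·(6) = 46
since m = R²·17 − 46²:  R² = (2116 + 332) / 17 = 144
R = √144 = 12  ⇒  r_B = 12 − 6 = 6

rB=6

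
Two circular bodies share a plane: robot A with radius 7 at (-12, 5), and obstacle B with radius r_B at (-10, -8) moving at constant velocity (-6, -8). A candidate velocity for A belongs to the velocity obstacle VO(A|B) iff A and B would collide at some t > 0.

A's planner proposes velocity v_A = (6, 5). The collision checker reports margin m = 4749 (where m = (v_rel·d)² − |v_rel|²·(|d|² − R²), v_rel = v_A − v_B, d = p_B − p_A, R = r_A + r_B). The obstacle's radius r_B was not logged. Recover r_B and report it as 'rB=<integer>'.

m = 4749
d = (2, -13);  v_rel = (12, 13),  |v_rel|² = 313
v_rel×d = (12)·(-13) − (13)·(2) = -182
since m = R²·313 − (-182)²:  R² = (33124 + 4749) / 313 = 121
R = √121 = 11  ⇒  r_B = 11 − 7 = 4

rB=4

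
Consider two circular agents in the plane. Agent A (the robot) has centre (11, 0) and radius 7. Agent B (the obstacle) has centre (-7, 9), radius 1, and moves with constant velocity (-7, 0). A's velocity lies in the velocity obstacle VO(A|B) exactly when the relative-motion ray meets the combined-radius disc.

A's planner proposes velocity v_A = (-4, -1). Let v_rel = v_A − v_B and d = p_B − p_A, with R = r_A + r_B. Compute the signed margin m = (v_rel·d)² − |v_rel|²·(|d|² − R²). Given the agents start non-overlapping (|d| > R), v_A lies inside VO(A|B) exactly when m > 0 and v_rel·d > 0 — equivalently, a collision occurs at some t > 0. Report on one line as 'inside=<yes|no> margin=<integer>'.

d = (-18, 9),  |d|² = 405;  R = 7+1 = 8,  c = 405−8² = 341
v_rel = (3, -1),  |v_rel|² = 10;  v_rel·d = (3)·(-18) + (-1)·(9) = -63
10·t² + 126·t + 341 = 0  ⇒  m = (-63)² − 10·341 = 559
m = 559 > 0,  v_rel·d = -63 < 0  ⇒  outside

inside=no margin=559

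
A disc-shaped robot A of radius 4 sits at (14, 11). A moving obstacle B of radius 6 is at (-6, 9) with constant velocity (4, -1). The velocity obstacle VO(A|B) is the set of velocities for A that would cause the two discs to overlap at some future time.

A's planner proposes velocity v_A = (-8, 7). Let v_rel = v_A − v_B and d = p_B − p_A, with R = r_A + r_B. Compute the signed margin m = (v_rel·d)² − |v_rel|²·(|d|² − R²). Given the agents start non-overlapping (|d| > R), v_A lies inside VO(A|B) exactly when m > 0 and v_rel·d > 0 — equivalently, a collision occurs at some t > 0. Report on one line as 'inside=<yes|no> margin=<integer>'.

d = (-20, -2),  |d|² = 404;  R = 4+6 = 10,  c = 404−10² = 304
v_rel = (-12, 8),  |v_rel|² = 208;  v_rel·d = (-12)·(-20) + (8)·(-2) = 224
208·t² − 448·t + 304 = 0  ⇒  m = 224² − 208·304 = -13056
m = -13056 < 0,  v_rel·d = 224 > 0  ⇒  outside

inside=no margin=-13056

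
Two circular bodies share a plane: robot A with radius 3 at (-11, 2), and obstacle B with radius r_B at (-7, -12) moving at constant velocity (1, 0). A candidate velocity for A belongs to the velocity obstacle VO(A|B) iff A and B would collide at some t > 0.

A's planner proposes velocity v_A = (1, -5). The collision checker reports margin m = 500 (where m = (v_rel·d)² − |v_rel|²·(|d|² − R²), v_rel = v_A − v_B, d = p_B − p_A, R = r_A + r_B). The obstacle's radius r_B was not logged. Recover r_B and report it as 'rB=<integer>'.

m = 500
d = (4, -14);  v_rel = (0, -5),  |v_rel|² = 25
v_rel×d = (0)·(-14) − (-5)·(4) = 20
since m = R²·25 − 20²:  R² = (400 + 500) / 25 = 36
R = √36 = 6  ⇒  r_B = 6 − 3 = 3

rB=3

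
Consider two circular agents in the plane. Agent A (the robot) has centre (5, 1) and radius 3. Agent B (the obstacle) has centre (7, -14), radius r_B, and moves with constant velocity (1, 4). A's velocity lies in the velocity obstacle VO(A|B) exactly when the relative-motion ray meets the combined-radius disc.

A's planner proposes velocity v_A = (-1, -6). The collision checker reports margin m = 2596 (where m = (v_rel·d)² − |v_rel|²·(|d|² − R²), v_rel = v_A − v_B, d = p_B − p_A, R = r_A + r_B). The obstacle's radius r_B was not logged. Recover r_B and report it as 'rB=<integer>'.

m = 2596
d = (2, -15);  v_rel = (-2, -10),  |v_rel|² = 104
v_rel×d = (-2)·(-15) − (-10)·(2) = 50
since m = R²·104 − 50²:  R² = (2500 + 2596) / 104 = 49
R = √49 = 7  ⇒  r_B = 7 − 3 = 4

rB=4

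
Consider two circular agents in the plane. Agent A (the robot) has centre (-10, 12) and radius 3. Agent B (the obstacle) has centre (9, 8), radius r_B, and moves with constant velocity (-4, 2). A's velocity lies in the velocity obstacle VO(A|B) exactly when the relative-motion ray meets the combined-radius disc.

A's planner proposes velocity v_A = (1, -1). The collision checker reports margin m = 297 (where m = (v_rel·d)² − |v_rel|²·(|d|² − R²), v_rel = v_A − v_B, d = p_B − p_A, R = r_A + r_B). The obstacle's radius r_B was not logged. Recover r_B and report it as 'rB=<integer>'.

m = 297
d = (19, -4);  v_rel = (5, -3),  |v_rel|² = 34
v_rel×d = (5)·(-4) − (-3)·(19) = 37
since m = R²·34 − 37²:  R² = (1369 + 297) / 34 = 49
R = √49 = 7  ⇒  r_B = 7 − 3 = 4

rB=4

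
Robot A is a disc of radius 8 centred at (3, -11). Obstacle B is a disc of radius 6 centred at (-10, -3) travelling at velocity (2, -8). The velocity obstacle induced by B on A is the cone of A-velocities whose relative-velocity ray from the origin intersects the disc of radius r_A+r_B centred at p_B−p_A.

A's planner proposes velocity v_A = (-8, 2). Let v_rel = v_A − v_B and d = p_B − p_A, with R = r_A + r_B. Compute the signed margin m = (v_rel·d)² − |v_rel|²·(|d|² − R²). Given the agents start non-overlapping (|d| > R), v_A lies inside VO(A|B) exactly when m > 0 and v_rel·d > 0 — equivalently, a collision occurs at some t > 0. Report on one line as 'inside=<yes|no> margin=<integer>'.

d = (-13, 8),  |d|² = 233;  R = 8+6 = 14,  c = 233−14² = 37
v_rel = (-10, 10),  |v_rel|² = 200;  v_rel·d = (-10)·(-13) + (10)·(8) = 210
200·t² − 420·t + 37 = 0  ⇒  m = 210² − 200·37 = 36700
m = 36700 > 0,  v_rel·d = 210 > 0  ⇒  inside

inside=yes margin=36700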